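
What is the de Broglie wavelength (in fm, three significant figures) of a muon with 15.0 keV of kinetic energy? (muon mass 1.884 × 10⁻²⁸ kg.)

KE = 15.0 keV = 2.403 × 10⁻¹⁵ J.
p = √(2mKE) = √(2 × 1.884 × 10⁻²⁸ × 2.403 × 10⁻¹⁵) = 9.516 × 10⁻²² kg·m/s.
λ = h/p = 6.626 × 10⁻³⁴ / 9.516 × 10⁻²² = 6.96 × 10⁻¹³ m = 696 fm.

λ = 696 fm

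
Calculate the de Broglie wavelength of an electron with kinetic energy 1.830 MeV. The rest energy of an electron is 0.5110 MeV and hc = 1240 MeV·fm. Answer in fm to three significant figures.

Total energy E = KE + m₀c² = 1.830 + 0.5110 = 2.3410 MeV.
(pc)² = E² − (m₀c²)² = (2.3410)² − (0.5110)² = 5.219 MeV², so pc = 2.285 MeV.
λ = hc/(pc) = 1240 MeV·fm / 2.285 MeV = 543 fm.

λ = 543 fm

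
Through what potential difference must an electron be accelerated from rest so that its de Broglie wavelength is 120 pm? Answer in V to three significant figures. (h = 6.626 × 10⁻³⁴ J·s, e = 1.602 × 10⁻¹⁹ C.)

V = 104 V

p = h/λ = 6.626 × 10⁻³⁴ / 1.200 × 10⁻¹⁰ = 5.522 × 10⁻²⁴ kg·m/s.
KE = p²/(2m) = 1.674 × 10⁻¹⁷ J.
V = KE/e = 1.674 × 10⁻¹⁷ / (1.602 × 10⁻¹⁹) = 104 V.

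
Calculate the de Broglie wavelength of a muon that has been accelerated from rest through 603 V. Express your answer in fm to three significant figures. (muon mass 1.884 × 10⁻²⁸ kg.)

KE = eV = 1.602 × 10⁻¹⁹ × 603.0 = 9.660 × 10⁻¹⁷ J.
p = √(2mKE) = √(2 × 1.884 × 10⁻²⁸ × 9.660 × 10⁻¹⁷) = 1.908 × 10⁻²² kg·m/s.
λ = h/p = 6.626 × 10⁻³⁴ / 1.908 × 10⁻²² = 3.47 × 10⁻¹² m = 3470 fm.

λ = 3470 fm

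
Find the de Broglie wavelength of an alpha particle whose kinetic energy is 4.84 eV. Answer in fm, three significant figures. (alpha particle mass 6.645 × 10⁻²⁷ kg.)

KE = 4.84 eV = 7.754 × 10⁻¹⁹ J.
p = √(2mKE) = √(2 × 6.645 × 10⁻²⁷ × 7.754 × 10⁻¹⁹) = 1.015 × 10⁻²² kg·m/s.
λ = h/p = 6.626 × 10⁻³⁴ / 1.015 × 10⁻²² = 6.53 × 10⁻¹² m = 6530 fm.

λ = 6530 fm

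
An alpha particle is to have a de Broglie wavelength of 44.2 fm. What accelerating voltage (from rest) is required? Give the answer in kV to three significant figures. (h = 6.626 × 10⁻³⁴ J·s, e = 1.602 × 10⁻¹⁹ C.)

p = h/λ = 6.626 × 10⁻³⁴ / 4.420 × 10⁻¹⁴ = 1.499 × 10⁻²⁰ kg·m/s.
KE = p²/(2m) = 1.691 × 10⁻¹⁴ J.
V = KE/2e = 1.691 × 10⁻¹⁴ / (2 × 1.602 × 10⁻¹⁹) = 52.8 kV.

V = 52.8 kV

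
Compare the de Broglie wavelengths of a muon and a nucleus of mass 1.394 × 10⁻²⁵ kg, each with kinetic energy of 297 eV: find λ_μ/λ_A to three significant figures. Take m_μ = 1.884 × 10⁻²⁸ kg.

λ_μ/λ_A = 27.2

At fixed KE, p = √(2mKE) so λ = h/p ∝ 1/√m.
λ_μ/λ_A = √(m_A/m_μ) = √(1.394 × 10⁻²⁵/1.884 × 10⁻²⁸) = √(739.9) = 27.2.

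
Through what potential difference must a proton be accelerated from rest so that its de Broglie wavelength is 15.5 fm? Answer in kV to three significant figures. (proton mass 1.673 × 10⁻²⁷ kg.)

p = h/λ = 6.626 × 10⁻³⁴ / 1.550 × 10⁻¹⁴ = 4.275 × 10⁻²⁰ kg·m/s.
KE = p²/(2m) = 5.462 × 10⁻¹³ J.
V = KE/e = 5.462 × 10⁻¹³ / (1.602 × 10⁻¹⁹) = 3410 kV.

V = 3410 kV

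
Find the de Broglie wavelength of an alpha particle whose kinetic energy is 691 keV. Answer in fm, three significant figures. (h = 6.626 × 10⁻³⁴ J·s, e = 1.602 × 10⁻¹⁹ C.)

λ = 17.3 fm

KE = 691 keV = 1.107 × 10⁻¹³ J.
p = √(2mKE) = √(2 × 6.645 × 10⁻²⁷ × 1.107 × 10⁻¹³) = 3.836 × 10⁻²⁰ kg·m/s.
λ = h/p = 6.626 × 10⁻³⁴ / 3.836 × 10⁻²⁰ = 1.73 × 10⁻¹⁴ m = 17.3 fm.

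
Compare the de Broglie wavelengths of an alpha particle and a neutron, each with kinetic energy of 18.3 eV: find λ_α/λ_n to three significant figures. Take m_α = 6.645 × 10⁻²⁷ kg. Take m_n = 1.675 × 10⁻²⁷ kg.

At fixed KE, p = √(2mKE) so λ = h/p ∝ 1/√m.
λ_α/λ_n = √(m_n/m_α) = √(1.675 × 10⁻²⁷/6.645 × 10⁻²⁷) = √(0.2521) = 0.502.

λ_α/λ_n = 0.502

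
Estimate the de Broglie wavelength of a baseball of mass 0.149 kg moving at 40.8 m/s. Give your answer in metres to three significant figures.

p = mv = 0.149 × 40.8 = 6.079 kg·m/s.
λ = h/p = 6.626 × 10⁻³⁴ / 6.079 = 1.09 × 10⁻³⁴ m.

λ = 1.09 × 10⁻³⁴ m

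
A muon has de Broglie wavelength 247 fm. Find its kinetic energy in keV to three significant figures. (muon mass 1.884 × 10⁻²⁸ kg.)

KE = 119 keV

p = h/λ = 6.626 × 10⁻³⁴ / 2.470 × 10⁻¹³ = 2.683 × 10⁻²¹ kg·m/s.
KE = p²/(2m) = (2.683 × 10⁻²¹)² / (2 × 1.884 × 10⁻²⁸) = 1.910 × 10⁻¹⁴ J = 119 keV.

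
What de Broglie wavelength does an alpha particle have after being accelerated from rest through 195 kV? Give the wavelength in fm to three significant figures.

λ = 23.0 fm

KE = 2eV = 2 × 1.602 × 10⁻¹⁹ × 1.950 × 10⁵ = 6.248 × 10⁻¹⁴ J.
p = √(2mKE) = √(2 × 6.645 × 10⁻²⁷ × 6.248 × 10⁻¹⁴) = 2.882 × 10⁻²⁰ kg·m/s.
λ = h/p = 6.626 × 10⁻³⁴ / 2.882 × 10⁻²⁰ = 2.30 × 10⁻¹⁴ m = 23.0 fm.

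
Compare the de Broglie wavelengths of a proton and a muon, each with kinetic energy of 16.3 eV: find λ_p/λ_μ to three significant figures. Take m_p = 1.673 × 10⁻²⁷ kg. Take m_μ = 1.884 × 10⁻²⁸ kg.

At fixed KE, p = √(2mKE) so λ = h/p ∝ 1/√m.
λ_p/λ_μ = √(m_μ/m_p) = √(1.884 × 10⁻²⁸/1.673 × 10⁻²⁷) = √(0.1126) = 0.336.

λ_p/λ_μ = 0.336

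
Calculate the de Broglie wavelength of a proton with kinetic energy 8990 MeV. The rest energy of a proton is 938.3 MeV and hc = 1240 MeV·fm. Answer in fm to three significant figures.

λ = 0.125 fm

Total energy E = KE + m₀c² = 8990 + 938.3 = 9928.3 MeV.
(pc)² = E² − (m₀c²)² = (9928.3)² − (938.3)² = 9.769 × 10⁷ MeV², so pc = 9884 MeV.
λ = hc/(pc) = 1240 MeV·fm / 9884 MeV = 0.125 fm.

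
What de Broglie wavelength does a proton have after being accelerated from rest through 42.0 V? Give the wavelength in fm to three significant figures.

λ = 4420 fm

KE = eV = 1.602 × 10⁻¹⁹ × 42.00 = 6.728 × 10⁻¹⁸ J.
p = √(2mKE) = √(2 × 1.673 × 10⁻²⁷ × 6.728 × 10⁻¹⁸) = 1.500 × 10⁻²² kg·m/s.
λ = h/p = 6.626 × 10⁻³⁴ / 1.500 × 10⁻²² = 4.42 × 10⁻¹² m = 4420 fm.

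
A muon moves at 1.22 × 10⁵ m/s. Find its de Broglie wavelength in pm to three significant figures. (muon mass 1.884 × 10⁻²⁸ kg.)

p = mv = 1.884 × 10⁻²⁸ × 1.22 × 10⁵ = 2.298 × 10⁻²³ kg·m/s.
λ = h/p = 6.626 × 10⁻³⁴ / 2.298 × 10⁻²³ = 2.88 × 10⁻¹¹ m = 28.8 pm.

λ = 28.8 pm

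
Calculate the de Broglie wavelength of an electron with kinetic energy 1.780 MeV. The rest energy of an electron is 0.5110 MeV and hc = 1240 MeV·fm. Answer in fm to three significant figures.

Total energy E = KE + m₀c² = 1.780 + 0.5110 = 2.2910 MeV.
(pc)² = E² − (m₀c²)² = (2.2910)² − (0.5110)² = 4.988 MeV², so pc = 2.233 MeV.
λ = hc/(pc) = 1240 MeV·fm / 2.233 MeV = 555 fm.

λ = 555 fm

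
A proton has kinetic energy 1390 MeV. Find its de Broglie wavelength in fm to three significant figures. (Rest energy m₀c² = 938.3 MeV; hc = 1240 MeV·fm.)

λ = 0.582 fm

Total energy E = KE + m₀c² = 1390 + 938.3 = 2328.3 MeV.
(pc)² = E² − (m₀c²)² = (2328.3)² − (938.3)² = 4.541 × 10⁶ MeV², so pc = 2131 MeV.
λ = hc/(pc) = 1240 MeV·fm / 2131 MeV = 0.582 fm.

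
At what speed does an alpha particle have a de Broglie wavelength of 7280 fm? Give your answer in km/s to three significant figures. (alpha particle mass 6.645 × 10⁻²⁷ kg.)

v = 13.7 km/s

p = h/λ = 6.626 × 10⁻³⁴ / 7.280 × 10⁻¹² = 9.102 × 10⁻²³ kg·m/s.
v = p/m = 9.102 × 10⁻²³ / 6.645 × 10⁻²⁷ = 1.37 × 10⁴ m/s = 13.7 km/s.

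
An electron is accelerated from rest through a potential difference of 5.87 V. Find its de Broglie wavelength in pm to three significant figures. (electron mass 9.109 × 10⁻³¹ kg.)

λ = 506 pm

KE = eV = 1.602 × 10⁻¹⁹ × 5.870 = 9.404 × 10⁻¹⁹ J.
p = √(2mKE) = √(2 × 9.109 × 10⁻³¹ × 9.404 × 10⁻¹⁹) = 1.309 × 10⁻²⁴ kg·m/s.
λ = h/p = 6.626 × 10⁻³⁴ / 1.309 × 10⁻²⁴ = 5.06 × 10⁻¹⁰ m = 506 pm.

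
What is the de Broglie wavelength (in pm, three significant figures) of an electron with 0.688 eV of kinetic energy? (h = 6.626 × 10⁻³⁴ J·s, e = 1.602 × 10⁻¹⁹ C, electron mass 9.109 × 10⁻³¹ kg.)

KE = 0.688 eV = 1.102 × 10⁻¹⁹ J.
p = √(2mKE) = √(2 × 9.109 × 10⁻³¹ × 1.102 × 10⁻¹⁹) = 4.481 × 10⁻²⁵ kg·m/s.
λ = h/p = 6.626 × 10⁻³⁴ / 4.481 × 10⁻²⁵ = 1.48 × 10⁻⁹ m = 1480 pm.

λ = 1480 pm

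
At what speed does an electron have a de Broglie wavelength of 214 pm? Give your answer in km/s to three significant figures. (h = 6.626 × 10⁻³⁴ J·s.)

p = h/λ = 6.626 × 10⁻³⁴ / 2.140 × 10⁻¹⁰ = 3.096 × 10⁻²⁴ kg·m/s.
v = p/m = 3.096 × 10⁻²⁴ / 9.109 × 10⁻³¹ = 3.40 × 10⁶ m/s = 3400 km/s.

v = 3400 km/s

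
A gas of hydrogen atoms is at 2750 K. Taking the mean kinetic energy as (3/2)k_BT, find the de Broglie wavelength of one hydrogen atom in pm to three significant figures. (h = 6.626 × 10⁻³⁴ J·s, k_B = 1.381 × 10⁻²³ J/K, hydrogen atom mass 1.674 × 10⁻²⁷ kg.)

KE = (3/2)k_BT = 1.5 × 1.381 × 10⁻²³ × 2750 = 5.697 × 10⁻²⁰ J.
p = √(2mKE) = √(2 × 1.674 × 10⁻²⁷ × 5.697 × 10⁻²⁰) = 1.381 × 10⁻²³ kg·m/s.
λ = h/p = 4.80 × 10⁻¹¹ m = 48.0 pm.

λ = 48.0 pm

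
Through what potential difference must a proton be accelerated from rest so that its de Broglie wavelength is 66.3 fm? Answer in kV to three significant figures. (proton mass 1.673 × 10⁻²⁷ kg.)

p = h/λ = 6.626 × 10⁻³⁴ / 6.630 × 10⁻¹⁴ = 9.994 × 10⁻²¹ kg·m/s.
KE = p²/(2m) = 2.985 × 10⁻¹⁴ J.
V = KE/e = 2.985 × 10⁻¹⁴ / (1.602 × 10⁻¹⁹) = 186 kV.

V = 186 kV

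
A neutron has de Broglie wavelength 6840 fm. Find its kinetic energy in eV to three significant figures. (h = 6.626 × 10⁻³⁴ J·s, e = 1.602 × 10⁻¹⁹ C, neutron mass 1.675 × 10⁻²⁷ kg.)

KE = 17.5 eV

p = h/λ = 6.626 × 10⁻³⁴ / 6.840 × 10⁻¹² = 9.687 × 10⁻²³ kg·m/s.
KE = p²/(2m) = (9.687 × 10⁻²³)² / (2 × 1.675 × 10⁻²⁷) = 2.801 × 10⁻¹⁸ J = 17.5 eV.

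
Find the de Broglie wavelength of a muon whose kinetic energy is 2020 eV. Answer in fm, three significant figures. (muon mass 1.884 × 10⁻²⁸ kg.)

λ = 1900 fm

KE = 2020 eV = 3.236 × 10⁻¹⁶ J.
p = √(2mKE) = √(2 × 1.884 × 10⁻²⁸ × 3.236 × 10⁻¹⁶) = 3.492 × 10⁻²² kg·m/s.
λ = h/p = 6.626 × 10⁻³⁴ / 3.492 × 10⁻²² = 1.90 × 10⁻¹² m = 1900 fm.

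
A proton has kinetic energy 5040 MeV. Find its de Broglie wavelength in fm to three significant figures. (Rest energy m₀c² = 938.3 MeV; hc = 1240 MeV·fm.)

λ = 0.210 fm

Total energy E = KE + m₀c² = 5040 + 938.3 = 5978.3 MeV.
(pc)² = E² − (m₀c²)² = (5978.3)² − (938.3)² = 3.486 × 10⁷ MeV², so pc = 5904 MeV.
λ = hc/(pc) = 1240 MeV·fm / 5904 MeV = 0.210 fm.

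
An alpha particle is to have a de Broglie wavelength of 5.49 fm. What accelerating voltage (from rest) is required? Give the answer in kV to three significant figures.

V = 3420 kV

p = h/λ = 6.626 × 10⁻³⁴ / 5.490 × 10⁻¹⁵ = 1.207 × 10⁻¹⁹ kg·m/s.
KE = p²/(2m) = 1.096 × 10⁻¹² J.
V = KE/2e = 1.096 × 10⁻¹² / (2 × 1.602 × 10⁻¹⁹) = 3420 kV.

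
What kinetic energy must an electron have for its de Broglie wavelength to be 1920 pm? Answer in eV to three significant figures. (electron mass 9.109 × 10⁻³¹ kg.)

KE = 0.408 eV

p = h/λ = 6.626 × 10⁻³⁴ / 1.920 × 10⁻⁹ = 3.451 × 10⁻²⁵ kg·m/s.
KE = p²/(2m) = (3.451 × 10⁻²⁵)² / (2 × 9.109 × 10⁻³¹) = 6.537 × 10⁻²⁰ J = 0.408 eV.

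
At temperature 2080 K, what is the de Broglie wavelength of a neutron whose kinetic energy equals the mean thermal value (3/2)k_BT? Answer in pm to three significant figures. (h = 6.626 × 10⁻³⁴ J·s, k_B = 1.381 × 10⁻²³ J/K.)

λ = 55.2 pm

KE = (3/2)k_BT = 1.5 × 1.381 × 10⁻²³ × 2080 = 4.309 × 10⁻²⁰ J.
p = √(2mKE) = √(2 × 1.675 × 10⁻²⁷ × 4.309 × 10⁻²⁰) = 1.201 × 10⁻²³ kg·m/s.
λ = h/p = 5.52 × 10⁻¹¹ m = 55.2 pm.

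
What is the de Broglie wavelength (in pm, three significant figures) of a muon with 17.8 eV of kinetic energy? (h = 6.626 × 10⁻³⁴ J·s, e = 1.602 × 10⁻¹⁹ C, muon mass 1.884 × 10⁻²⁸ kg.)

KE = 17.8 eV = 2.852 × 10⁻¹⁸ J.
p = √(2mKE) = √(2 × 1.884 × 10⁻²⁸ × 2.852 × 10⁻¹⁸) = 3.278 × 10⁻²³ kg·m/s.
λ = h/p = 6.626 × 10⁻³⁴ / 3.278 × 10⁻²³ = 2.02 × 10⁻¹¹ m = 20.2 pm.

λ = 20.2 pm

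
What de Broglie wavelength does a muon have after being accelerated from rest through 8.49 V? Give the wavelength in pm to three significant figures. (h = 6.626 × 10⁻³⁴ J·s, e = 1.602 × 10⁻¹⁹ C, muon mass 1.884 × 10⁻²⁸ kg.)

λ = 29.3 pm

KE = eV = 1.602 × 10⁻¹⁹ × 8.490 = 1.360 × 10⁻¹⁸ J.
p = √(2mKE) = √(2 × 1.884 × 10⁻²⁸ × 1.360 × 10⁻¹⁸) = 2.264 × 10⁻²³ kg·m/s.
λ = h/p = 6.626 × 10⁻³⁴ / 2.264 × 10⁻²³ = 2.93 × 10⁻¹¹ m = 29.3 pm.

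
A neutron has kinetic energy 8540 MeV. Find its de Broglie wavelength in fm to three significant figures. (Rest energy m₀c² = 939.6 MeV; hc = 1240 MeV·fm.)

λ = 0.131 fm

Total energy E = KE + m₀c² = 8540 + 939.6 = 9479.6 MeV.
(pc)² = E² − (m₀c²)² = (9479.6)² − (939.6)² = 8.898 × 10⁷ MeV², so pc = 9433 MeV.
λ = hc/(pc) = 1240 MeV·fm / 9433 MeV = 0.131 fm.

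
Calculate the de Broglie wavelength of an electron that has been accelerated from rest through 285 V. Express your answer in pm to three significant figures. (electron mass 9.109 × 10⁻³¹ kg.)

λ = 72.7 pm

KE = eV = 1.602 × 10⁻¹⁹ × 285.0 = 4.566 × 10⁻¹⁷ J.
p = √(2mKE) = √(2 × 9.109 × 10⁻³¹ × 4.566 × 10⁻¹⁷) = 9.120 × 10⁻²⁴ kg·m/s.
λ = h/p = 6.626 × 10⁻³⁴ / 9.120 × 10⁻²⁴ = 7.27 × 10⁻¹¹ m = 72.7 pm.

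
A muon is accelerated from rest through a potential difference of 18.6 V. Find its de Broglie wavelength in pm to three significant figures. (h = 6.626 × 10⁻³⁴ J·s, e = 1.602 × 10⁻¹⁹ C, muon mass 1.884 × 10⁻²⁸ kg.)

λ = 19.8 pm

KE = eV = 1.602 × 10⁻¹⁹ × 18.60 = 2.980 × 10⁻¹⁸ J.
p = √(2mKE) = √(2 × 1.884 × 10⁻²⁸ × 2.980 × 10⁻¹⁸) = 3.351 × 10⁻²³ kg·m/s.
λ = h/p = 6.626 × 10⁻³⁴ / 3.351 × 10⁻²³ = 1.98 × 10⁻¹¹ m = 19.8 pm.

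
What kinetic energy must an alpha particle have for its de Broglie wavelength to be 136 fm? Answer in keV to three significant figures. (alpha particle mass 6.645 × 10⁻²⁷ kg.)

KE = 11.1 keV

p = h/λ = 6.626 × 10⁻³⁴ / 1.360 × 10⁻¹³ = 4.872 × 10⁻²¹ kg·m/s.
KE = p²/(2m) = (4.872 × 10⁻²¹)² / (2 × 6.645 × 10⁻²⁷) = 1.786 × 10⁻¹⁵ J = 11.1 keV.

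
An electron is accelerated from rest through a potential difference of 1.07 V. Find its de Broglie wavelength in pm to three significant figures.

λ = 1190 pm

KE = eV = 1.602 × 10⁻¹⁹ × 1.070 = 1.714 × 10⁻¹⁹ J.
p = √(2mKE) = √(2 × 9.109 × 10⁻³¹ × 1.714 × 10⁻¹⁹) = 5.588 × 10⁻²⁵ kg·m/s.
λ = h/p = 6.626 × 10⁻³⁴ / 5.588 × 10⁻²⁵ = 1.19 × 10⁻⁹ m = 1190 pm.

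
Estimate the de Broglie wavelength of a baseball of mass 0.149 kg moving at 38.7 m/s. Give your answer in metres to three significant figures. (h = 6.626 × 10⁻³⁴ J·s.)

λ = 1.15 × 10⁻³⁴ m

p = mv = 0.149 × 38.7 = 5.766 kg·m/s.
λ = h/p = 6.626 × 10⁻³⁴ / 5.766 = 1.15 × 10⁻³⁴ m.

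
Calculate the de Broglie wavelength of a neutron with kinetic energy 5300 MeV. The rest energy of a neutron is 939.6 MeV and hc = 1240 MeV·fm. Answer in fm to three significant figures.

Total energy E = KE + m₀c² = 5300 + 939.6 = 6239.6 MeV.
(pc)² = E² − (m₀c²)² = (6239.6)² − (939.6)² = 3.805 × 10⁷ MeV², so pc = 6168 MeV.
λ = hc/(pc) = 1240 MeV·fm / 6168 MeV = 0.201 fm.

λ = 0.201 fm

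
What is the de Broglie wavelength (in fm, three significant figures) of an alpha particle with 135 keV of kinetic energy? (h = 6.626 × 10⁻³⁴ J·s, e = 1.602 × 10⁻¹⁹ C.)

λ = 39.1 fm

KE = 135 keV = 2.163 × 10⁻¹⁴ J.
p = √(2mKE) = √(2 × 6.645 × 10⁻²⁷ × 2.163 × 10⁻¹⁴) = 1.695 × 10⁻²⁰ kg·m/s.
λ = h/p = 6.626 × 10⁻³⁴ / 1.695 × 10⁻²⁰ = 3.91 × 10⁻¹⁴ m = 39.1 fm.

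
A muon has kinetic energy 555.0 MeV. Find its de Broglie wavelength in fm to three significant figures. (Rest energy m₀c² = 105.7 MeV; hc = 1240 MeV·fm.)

Total energy E = KE + m₀c² = 555.0 + 105.7 = 660.7 MeV.
(pc)² = E² − (m₀c²)² = (660.7)² − (105.7)² = 4.254 × 10⁵ MeV², so pc = 652.2 MeV.
λ = hc/(pc) = 1240 MeV·fm / 652.2 MeV = 1.90 fm.

λ = 1.90 fm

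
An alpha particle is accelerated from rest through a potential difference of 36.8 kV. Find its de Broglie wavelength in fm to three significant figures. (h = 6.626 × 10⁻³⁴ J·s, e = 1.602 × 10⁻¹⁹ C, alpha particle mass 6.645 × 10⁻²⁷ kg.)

KE = 2eV = 2 × 1.602 × 10⁻¹⁹ × 3.680 × 10⁴ = 1.179 × 10⁻¹⁴ J.
p = √(2mKE) = √(2 × 6.645 × 10⁻²⁷ × 1.179 × 10⁻¹⁴) = 1.252 × 10⁻²⁰ kg·m/s.
λ = h/p = 6.626 × 10⁻³⁴ / 1.252 × 10⁻²⁰ = 5.29 × 10⁻¹⁴ m = 52.9 fm.

λ = 52.9 fm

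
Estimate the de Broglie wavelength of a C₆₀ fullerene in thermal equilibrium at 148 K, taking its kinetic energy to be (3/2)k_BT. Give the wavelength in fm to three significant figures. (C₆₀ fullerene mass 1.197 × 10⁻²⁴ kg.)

KE = (3/2)k_BT = 1.5 × 1.381 × 10⁻²³ × 148 = 3.066 × 10⁻²¹ J.
p = √(2mKE) = √(2 × 1.197 × 10⁻²⁴ × 3.066 × 10⁻²¹) = 8.567 × 10⁻²³ kg·m/s.
λ = h/p = 7.73 × 10⁻¹² m = 7730 fm.

λ = 7730 fm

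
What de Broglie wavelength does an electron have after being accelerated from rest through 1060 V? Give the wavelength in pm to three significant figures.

λ = 37.7 pm

KE = eV = 1.602 × 10⁻¹⁹ × 1060 = 1.698 × 10⁻¹⁶ J.
p = √(2mKE) = √(2 × 9.109 × 10⁻³¹ × 1.698 × 10⁻¹⁶) = 1.759 × 10⁻²³ kg·m/s.
λ = h/p = 6.626 × 10⁻³⁴ / 1.759 × 10⁻²³ = 3.77 × 10⁻¹¹ m = 37.7 pm.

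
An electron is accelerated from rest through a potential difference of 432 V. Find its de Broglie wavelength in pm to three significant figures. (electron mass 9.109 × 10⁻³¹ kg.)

KE = eV = 1.602 × 10⁻¹⁹ × 432.0 = 6.921 × 10⁻¹⁷ J.
p = √(2mKE) = √(2 × 9.109 × 10⁻³¹ × 6.921 × 10⁻¹⁷) = 1.123 × 10⁻²³ kg·m/s.
λ = h/p = 6.626 × 10⁻³⁴ / 1.123 × 10⁻²³ = 5.90 × 10⁻¹¹ m = 59.0 pm.

λ = 59.0 pm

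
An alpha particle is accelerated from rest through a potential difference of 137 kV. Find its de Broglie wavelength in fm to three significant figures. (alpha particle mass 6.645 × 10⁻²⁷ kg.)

KE = 2eV = 2 × 1.602 × 10⁻¹⁹ × 1.370 × 10⁵ = 4.389 × 10⁻¹⁴ J.
p = √(2mKE) = √(2 × 6.645 × 10⁻²⁷ × 4.389 × 10⁻¹⁴) = 2.415 × 10⁻²⁰ kg·m/s.
λ = h/p = 6.626 × 10⁻³⁴ / 2.415 × 10⁻²⁰ = 2.74 × 10⁻¹⁴ m = 27.4 fm.

λ = 27.4 fm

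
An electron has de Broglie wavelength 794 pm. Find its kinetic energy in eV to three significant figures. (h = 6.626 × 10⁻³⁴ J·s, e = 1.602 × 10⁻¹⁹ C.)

KE = 2.39 eV

p = h/λ = 6.626 × 10⁻³⁴ / 7.940 × 10⁻¹⁰ = 8.345 × 10⁻²⁵ kg·m/s.
KE = p²/(2m) = (8.345 × 10⁻²⁵)² / (2 × 9.109 × 10⁻³¹) = 3.823 × 10⁻¹⁹ J = 2.39 eV.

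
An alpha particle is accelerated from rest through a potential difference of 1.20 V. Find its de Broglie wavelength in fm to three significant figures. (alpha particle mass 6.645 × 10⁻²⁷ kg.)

λ = 9270 fm

KE = 2eV = 2 × 1.602 × 10⁻¹⁹ × 1.200 = 3.845 × 10⁻¹⁹ J.
p = √(2mKE) = √(2 × 6.645 × 10⁻²⁷ × 3.845 × 10⁻¹⁹) = 7.148 × 10⁻²³ kg·m/s.
λ = h/p = 6.626 × 10⁻³⁴ / 7.148 × 10⁻²³ = 9.27 × 10⁻¹² m = 9270 fm.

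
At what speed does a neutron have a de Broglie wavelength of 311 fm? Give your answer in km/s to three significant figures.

v = 1270 km/s

p = h/λ = 6.626 × 10⁻³⁴ / 3.110 × 10⁻¹³ = 2.131 × 10⁻²¹ kg·m/s.
v = p/m = 2.131 × 10⁻²¹ / 1.675 × 10⁻²⁷ = 1.27 × 10⁶ m/s = 1270 km/s.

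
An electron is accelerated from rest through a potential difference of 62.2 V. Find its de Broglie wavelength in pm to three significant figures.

KE = eV = 1.602 × 10⁻¹⁹ × 62.20 = 9.964 × 10⁻¹⁸ J.
p = √(2mKE) = √(2 × 9.109 × 10⁻³¹ × 9.964 × 10⁻¹⁸) = 4.261 × 10⁻²⁴ kg·m/s.
λ = h/p = 6.626 × 10⁻³⁴ / 4.261 × 10⁻²⁴ = 1.56 × 10⁻¹⁰ m = 156 pm.

λ = 156 pm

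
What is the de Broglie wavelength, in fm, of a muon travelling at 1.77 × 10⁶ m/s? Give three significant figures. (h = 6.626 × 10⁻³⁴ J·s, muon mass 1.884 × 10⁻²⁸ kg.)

λ = 1990 fm

p = mv = 1.884 × 10⁻²⁸ × 1.77 × 10⁶ = 3.335 × 10⁻²² kg·m/s.
λ = h/p = 6.626 × 10⁻³⁴ / 3.335 × 10⁻²² = 1.99 × 10⁻¹² m = 1990 fm.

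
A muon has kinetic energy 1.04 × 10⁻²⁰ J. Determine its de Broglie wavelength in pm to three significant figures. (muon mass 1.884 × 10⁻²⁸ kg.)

λ = 335 pm

p = √(2mKE) = √(2 × 1.884 × 10⁻²⁸ × 1.040 × 10⁻²⁰) = 1.980 × 10⁻²⁴ kg·m/s.
λ = h/p = 6.626 × 10⁻³⁴ / 1.980 × 10⁻²⁴ = 3.35 × 10⁻¹⁰ m = 335 pm.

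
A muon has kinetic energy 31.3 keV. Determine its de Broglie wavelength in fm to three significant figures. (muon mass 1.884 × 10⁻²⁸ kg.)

λ = 482 fm

KE = 31.3 keV = 5.014 × 10⁻¹⁵ J.
p = √(2mKE) = √(2 × 1.884 × 10⁻²⁸ × 5.014 × 10⁻¹⁵) = 1.375 × 10⁻²¹ kg·m/s.
λ = h/p = 6.626 × 10⁻³⁴ / 1.375 × 10⁻²¹ = 4.82 × 10⁻¹³ m = 482 fm.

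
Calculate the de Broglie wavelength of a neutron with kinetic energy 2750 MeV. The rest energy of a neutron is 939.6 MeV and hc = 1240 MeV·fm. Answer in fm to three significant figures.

λ = 0.348 fm

Total energy E = KE + m₀c² = 2750 + 939.6 = 3689.6 MeV.
(pc)² = E² − (m₀c²)² = (3689.6)² − (939.6)² = 1.273 × 10⁷ MeV², so pc = 3568 MeV.
λ = hc/(pc) = 1240 MeV·fm / 3568 MeV = 0.348 fm.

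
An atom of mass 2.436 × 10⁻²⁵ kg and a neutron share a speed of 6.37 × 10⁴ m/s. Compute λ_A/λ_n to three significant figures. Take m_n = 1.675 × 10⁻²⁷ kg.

At fixed v, p = mv so λ = h/(mv) ∝ 1/m.
λ_A/λ_n = m_n/m_A = 1.675 × 10⁻²⁷/2.436 × 10⁻²⁵ = 6.88 × 10⁻³.

λ_A/λ_n = 6.88 × 10⁻³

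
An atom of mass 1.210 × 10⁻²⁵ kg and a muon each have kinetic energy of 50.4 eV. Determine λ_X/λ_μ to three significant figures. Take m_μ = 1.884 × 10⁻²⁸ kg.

At fixed KE, p = √(2mKE) so λ = h/p ∝ 1/√m.
λ_X/λ_μ = √(m_μ/m_X) = √(1.884 × 10⁻²⁸/1.210 × 10⁻²⁵) = √(1.557 × 10⁻³) = 0.0395.

λ_X/λ_μ = 0.0395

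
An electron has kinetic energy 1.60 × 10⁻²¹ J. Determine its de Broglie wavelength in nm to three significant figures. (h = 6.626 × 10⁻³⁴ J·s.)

λ = 12.3 nm

p = √(2mKE) = √(2 × 9.109 × 10⁻³¹ × 1.600 × 10⁻²¹) = 5.399 × 10⁻²⁶ kg·m/s.
λ = h/p = 6.626 × 10⁻³⁴ / 5.399 × 10⁻²⁶ = 1.23 × 10⁻⁸ m = 12.3 nm.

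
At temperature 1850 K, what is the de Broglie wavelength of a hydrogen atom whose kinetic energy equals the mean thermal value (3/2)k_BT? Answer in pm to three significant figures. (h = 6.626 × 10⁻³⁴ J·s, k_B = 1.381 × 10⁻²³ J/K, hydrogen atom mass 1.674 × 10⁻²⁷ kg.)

KE = (3/2)k_BT = 1.5 × 1.381 × 10⁻²³ × 1850 = 3.832 × 10⁻²⁰ J.
p = √(2mKE) = √(2 × 1.674 × 10⁻²⁷ × 3.832 × 10⁻²⁰) = 1.133 × 10⁻²³ kg·m/s.
λ = h/p = 5.85 × 10⁻¹¹ m = 58.5 pm.

λ = 58.5 pm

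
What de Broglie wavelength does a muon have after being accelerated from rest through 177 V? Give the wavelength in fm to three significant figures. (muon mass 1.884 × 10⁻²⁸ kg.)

KE = eV = 1.602 × 10⁻¹⁹ × 177.0 = 2.836 × 10⁻¹⁷ J.
p = √(2mKE) = √(2 × 1.884 × 10⁻²⁸ × 2.836 × 10⁻¹⁷) = 1.034 × 10⁻²² kg·m/s.
λ = h/p = 6.626 × 10⁻³⁴ / 1.034 × 10⁻²² = 6.41 × 10⁻¹² m = 6410 fm.

λ = 6410 fm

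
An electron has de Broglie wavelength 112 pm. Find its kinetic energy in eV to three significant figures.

KE = 120 eV

p = h/λ = 6.626 × 10⁻³⁴ / 1.120 × 10⁻¹⁰ = 5.916 × 10⁻²⁴ kg·m/s.
KE = p²/(2m) = (5.916 × 10⁻²⁴)² / (2 × 9.109 × 10⁻³¹) = 1.921 × 10⁻¹⁷ J = 120 eV.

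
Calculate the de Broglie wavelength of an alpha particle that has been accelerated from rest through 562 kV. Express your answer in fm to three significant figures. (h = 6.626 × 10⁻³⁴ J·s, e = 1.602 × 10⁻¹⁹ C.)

KE = 2eV = 2 × 1.602 × 10⁻¹⁹ × 5.620 × 10⁵ = 1.801 × 10⁻¹³ J.
p = √(2mKE) = √(2 × 6.645 × 10⁻²⁷ × 1.801 × 10⁻¹³) = 4.892 × 10⁻²⁰ kg·m/s.
λ = h/p = 6.626 × 10⁻³⁴ / 4.892 × 10⁻²⁰ = 1.35 × 10⁻¹⁴ m = 13.5 fm.

λ = 13.5 fm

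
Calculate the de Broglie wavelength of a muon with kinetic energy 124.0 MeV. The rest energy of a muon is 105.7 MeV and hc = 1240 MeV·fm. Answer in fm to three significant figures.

Total energy E = KE + m₀c² = 124.0 + 105.7 = 229.7 MeV.
(pc)² = E² − (m₀c²)² = (229.7)² − (105.7)² = 4.159 × 10⁴ MeV², so pc = 203.9 MeV.
λ = hc/(pc) = 1240 MeV·fm / 203.9 MeV = 6.08 fm.

λ = 6.08 fm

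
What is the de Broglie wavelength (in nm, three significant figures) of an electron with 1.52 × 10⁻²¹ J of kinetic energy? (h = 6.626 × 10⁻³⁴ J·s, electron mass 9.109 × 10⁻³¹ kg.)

p = √(2mKE) = √(2 × 9.109 × 10⁻³¹ × 1.520 × 10⁻²¹) = 5.262 × 10⁻²⁶ kg·m/s.
λ = h/p = 6.626 × 10⁻³⁴ / 5.262 × 10⁻²⁶ = 1.26 × 10⁻⁸ m = 12.6 nm.

λ = 12.6 nm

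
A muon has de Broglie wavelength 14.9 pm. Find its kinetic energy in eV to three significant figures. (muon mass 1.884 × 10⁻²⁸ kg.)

KE = 32.8 eV

p = h/λ = 6.626 × 10⁻³⁴ / 1.490 × 10⁻¹¹ = 4.447 × 10⁻²³ kg·m/s.
KE = p²/(2m) = (4.447 × 10⁻²³)² / (2 × 1.884 × 10⁻²⁸) = 5.248 × 10⁻¹⁸ J = 32.8 eV.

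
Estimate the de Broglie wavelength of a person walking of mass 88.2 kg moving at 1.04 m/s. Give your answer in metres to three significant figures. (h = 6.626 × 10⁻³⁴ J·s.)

λ = 7.22 × 10⁻³⁶ m

p = mv = 88.2 × 1.04 = 9.173 × 10¹ kg·m/s.
λ = h/p = 6.626 × 10⁻³⁴ / 9.173 × 10¹ = 7.22 × 10⁻³⁶ m.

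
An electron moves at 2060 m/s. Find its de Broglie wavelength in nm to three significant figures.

p = mv = 9.109 × 10⁻³¹ × 2060 = 1.876 × 10⁻²⁷ kg·m/s.
λ = h/p = 6.626 × 10⁻³⁴ / 1.876 × 10⁻²⁷ = 3.53 × 10⁻⁷ m = 353 nm.

λ = 353 nm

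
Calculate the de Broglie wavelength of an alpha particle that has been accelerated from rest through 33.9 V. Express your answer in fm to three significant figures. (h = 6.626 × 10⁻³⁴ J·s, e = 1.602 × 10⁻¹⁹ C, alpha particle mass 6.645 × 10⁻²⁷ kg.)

KE = 2eV = 2 × 1.602 × 10⁻¹⁹ × 33.90 = 1.086 × 10⁻¹⁷ J.
p = √(2mKE) = √(2 × 6.645 × 10⁻²⁷ × 1.086 × 10⁻¹⁷) = 3.799 × 10⁻²² kg·m/s.
λ = h/p = 6.626 × 10⁻³⁴ / 3.799 × 10⁻²² = 1.74 × 10⁻¹² m = 1740 fm.

λ = 1740 fm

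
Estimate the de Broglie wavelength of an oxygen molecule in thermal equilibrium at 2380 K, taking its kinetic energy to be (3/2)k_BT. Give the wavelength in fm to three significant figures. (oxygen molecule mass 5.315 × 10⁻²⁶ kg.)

λ = 9150 fm

KE = (3/2)k_BT = 1.5 × 1.381 × 10⁻²³ × 2380 = 4.930 × 10⁻²⁰ J.
p = √(2mKE) = √(2 × 5.315 × 10⁻²⁶ × 4.930 × 10⁻²⁰) = 7.239 × 10⁻²³ kg·m/s.
λ = h/p = 9.15 × 10⁻¹² m = 9150 fm.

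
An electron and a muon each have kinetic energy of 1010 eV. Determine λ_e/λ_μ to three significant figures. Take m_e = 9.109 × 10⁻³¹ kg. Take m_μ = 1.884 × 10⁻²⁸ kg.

At fixed KE, p = √(2mKE) so λ = h/p ∝ 1/√m.
λ_e/λ_μ = √(m_μ/m_e) = √(1.884 × 10⁻²⁸/9.109 × 10⁻³¹) = √(206.8) = 14.4.

λ_e/λ_μ = 14.4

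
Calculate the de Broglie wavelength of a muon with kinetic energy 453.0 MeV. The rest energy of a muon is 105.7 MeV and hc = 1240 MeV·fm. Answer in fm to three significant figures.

λ = 2.26 fm

Total energy E = KE + m₀c² = 453.0 + 105.7 = 558.7 MeV.
(pc)² = E² − (m₀c²)² = (558.7)² − (105.7)² = 3.010 × 10⁵ MeV², so pc = 548.6 MeV.
λ = hc/(pc) = 1240 MeV·fm / 548.6 MeV = 2.26 fm.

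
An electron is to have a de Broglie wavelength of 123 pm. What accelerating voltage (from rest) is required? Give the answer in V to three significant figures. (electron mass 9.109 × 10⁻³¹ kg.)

V = 99.4 V

p = h/λ = 6.626 × 10⁻³⁴ / 1.230 × 10⁻¹⁰ = 5.387 × 10⁻²⁴ kg·m/s.
KE = p²/(2m) = 1.593 × 10⁻¹⁷ J.
V = KE/e = 1.593 × 10⁻¹⁷ / (1.602 × 10⁻¹⁹) = 99.4 V.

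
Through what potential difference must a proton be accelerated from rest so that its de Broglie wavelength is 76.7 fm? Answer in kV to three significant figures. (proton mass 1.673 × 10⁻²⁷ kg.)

p = h/λ = 6.626 × 10⁻³⁴ / 7.670 × 10⁻¹⁴ = 8.639 × 10⁻²¹ kg·m/s.
KE = p²/(2m) = 2.230 × 10⁻¹⁴ J.
V = KE/e = 2.230 × 10⁻¹⁴ / (1.602 × 10⁻¹⁹) = 139 kV.

V = 139 kV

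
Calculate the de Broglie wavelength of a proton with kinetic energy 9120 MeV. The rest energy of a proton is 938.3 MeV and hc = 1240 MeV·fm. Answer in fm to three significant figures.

λ = 0.124 fm

Total energy E = KE + m₀c² = 9120 + 938.3 = 10058.3 MeV.
(pc)² = E² − (m₀c²)² = (10058.3)² − (938.3)² = 1.003 × 10⁸ MeV², so pc = 1.001 × 10⁴ MeV.
λ = hc/(pc) = 1240 MeV·fm / 1.001 × 10⁴ MeV = 0.124 fm.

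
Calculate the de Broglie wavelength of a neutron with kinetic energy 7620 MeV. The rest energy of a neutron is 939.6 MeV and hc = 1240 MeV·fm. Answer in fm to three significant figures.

Total energy E = KE + m₀c² = 7620 + 939.6 = 8559.6 MeV.
(pc)² = E² − (m₀c²)² = (8559.6)² − (939.6)² = 7.238 × 10⁷ MeV², so pc = 8508 MeV.
λ = hc/(pc) = 1240 MeV·fm / 8508 MeV = 0.146 fm.

λ = 0.146 fm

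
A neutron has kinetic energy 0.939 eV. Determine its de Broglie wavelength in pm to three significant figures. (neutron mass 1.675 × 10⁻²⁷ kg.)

KE = 0.939 eV = 1.504 × 10⁻¹⁹ J.
p = √(2mKE) = √(2 × 1.675 × 10⁻²⁷ × 1.504 × 10⁻¹⁹) = 2.245 × 10⁻²³ kg·m/s.
λ = h/p = 6.626 × 10⁻³⁴ / 2.245 × 10⁻²³ = 2.95 × 10⁻¹¹ m = 29.5 pm.

λ = 29.5 pm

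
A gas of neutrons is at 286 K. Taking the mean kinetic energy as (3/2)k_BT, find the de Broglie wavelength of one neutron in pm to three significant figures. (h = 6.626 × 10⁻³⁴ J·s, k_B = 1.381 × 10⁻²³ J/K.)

λ = 149 pm

KE = (3/2)k_BT = 1.5 × 1.381 × 10⁻²³ × 286 = 5.924 × 10⁻²¹ J.
p = √(2mKE) = √(2 × 1.675 × 10⁻²⁷ × 5.924 × 10⁻²¹) = 4.455 × 10⁻²⁴ kg·m/s.
λ = h/p = 1.49 × 10⁻¹⁰ m = 149 pm.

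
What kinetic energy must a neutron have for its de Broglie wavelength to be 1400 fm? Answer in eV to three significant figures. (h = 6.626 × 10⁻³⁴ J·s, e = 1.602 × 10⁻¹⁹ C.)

p = h/λ = 6.626 × 10⁻³⁴ / 1.400 × 10⁻¹² = 4.733 × 10⁻²² kg·m/s.
KE = p²/(2m) = (4.733 × 10⁻²²)² / (2 × 1.675 × 10⁻²⁷) = 6.687 × 10⁻¹⁷ J = 417 eV.

KE = 417 eV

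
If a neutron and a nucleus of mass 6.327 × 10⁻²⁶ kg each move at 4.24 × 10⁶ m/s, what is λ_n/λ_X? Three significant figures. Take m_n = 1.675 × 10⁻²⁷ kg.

At fixed v, p = mv so λ = h/(mv) ∝ 1/m.
λ_n/λ_X = m_X/m_n = 6.327 × 10⁻²⁶/1.675 × 10⁻²⁷ = 37.8.

λ_n/λ_X = 37.8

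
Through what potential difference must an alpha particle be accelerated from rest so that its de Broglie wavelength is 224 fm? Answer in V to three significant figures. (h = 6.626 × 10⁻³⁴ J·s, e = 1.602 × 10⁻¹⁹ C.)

V = 2050 V

p = h/λ = 6.626 × 10⁻³⁴ / 2.240 × 10⁻¹³ = 2.958 × 10⁻²¹ kg·m/s.
KE = p²/(2m) = 6.584 × 10⁻¹⁶ J.
V = KE/2e = 6.584 × 10⁻¹⁶ / (2 × 1.602 × 10⁻¹⁹) = 2050 V.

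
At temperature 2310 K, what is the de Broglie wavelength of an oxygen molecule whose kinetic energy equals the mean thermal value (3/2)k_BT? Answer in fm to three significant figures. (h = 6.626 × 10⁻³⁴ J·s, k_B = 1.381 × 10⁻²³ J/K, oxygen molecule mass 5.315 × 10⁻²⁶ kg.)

λ = 9290 fm

KE = (3/2)k_BT = 1.5 × 1.381 × 10⁻²³ × 2310 = 4.785 × 10⁻²⁰ J.
p = √(2mKE) = √(2 × 5.315 × 10⁻²⁶ × 4.785 × 10⁻²⁰) = 7.132 × 10⁻²³ kg·m/s.
λ = h/p = 9.29 × 10⁻¹² m = 9290 fm.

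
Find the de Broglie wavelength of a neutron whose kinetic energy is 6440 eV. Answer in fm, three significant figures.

λ = 356 fm

KE = 6440 eV = 1.032 × 10⁻¹⁵ J.
p = √(2mKE) = √(2 × 1.675 × 10⁻²⁷ × 1.032 × 10⁻¹⁵) = 1.859 × 10⁻²¹ kg·m/s.
λ = h/p = 6.626 × 10⁻³⁴ / 1.859 × 10⁻²¹ = 3.56 × 10⁻¹³ m = 356 fm.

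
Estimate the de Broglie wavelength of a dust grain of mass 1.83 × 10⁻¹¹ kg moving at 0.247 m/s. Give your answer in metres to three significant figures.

λ = 1.47 × 10⁻²² m

p = mv = 1.83 × 10⁻¹¹ × 0.247 = 4.520 × 10⁻¹² kg·m/s.
λ = h/p = 6.626 × 10⁻³⁴ / 4.520 × 10⁻¹² = 1.47 × 10⁻²² m.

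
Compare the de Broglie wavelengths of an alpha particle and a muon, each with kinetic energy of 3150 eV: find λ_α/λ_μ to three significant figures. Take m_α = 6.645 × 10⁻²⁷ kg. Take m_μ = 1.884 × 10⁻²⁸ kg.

At fixed KE, p = √(2mKE) so λ = h/p ∝ 1/√m.
λ_α/λ_μ = √(m_μ/m_α) = √(1.884 × 10⁻²⁸/6.645 × 10⁻²⁷) = √(0.02835) = 0.168.

λ_α/λ_μ = 0.168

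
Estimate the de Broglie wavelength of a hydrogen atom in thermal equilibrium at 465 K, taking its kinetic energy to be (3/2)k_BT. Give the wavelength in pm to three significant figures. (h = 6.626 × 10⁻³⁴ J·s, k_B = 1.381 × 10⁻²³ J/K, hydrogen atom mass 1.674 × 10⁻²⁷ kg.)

KE = (3/2)k_BT = 1.5 × 1.381 × 10⁻²³ × 465 = 9.632 × 10⁻²¹ J.
p = √(2mKE) = √(2 × 1.674 × 10⁻²⁷ × 9.632 × 10⁻²¹) = 5.679 × 10⁻²⁴ kg·m/s.
λ = h/p = 1.17 × 10⁻¹⁰ m = 117 pm.

λ = 117 pm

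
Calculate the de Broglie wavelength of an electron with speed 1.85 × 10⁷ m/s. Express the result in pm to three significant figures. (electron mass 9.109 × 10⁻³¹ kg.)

p = mv = 9.109 × 10⁻³¹ × 1.85 × 10⁷ = 1.685 × 10⁻²³ kg·m/s.
λ = h/p = 6.626 × 10⁻³⁴ / 1.685 × 10⁻²³ = 3.93 × 10⁻¹¹ m = 39.3 pm.

λ = 39.3 pm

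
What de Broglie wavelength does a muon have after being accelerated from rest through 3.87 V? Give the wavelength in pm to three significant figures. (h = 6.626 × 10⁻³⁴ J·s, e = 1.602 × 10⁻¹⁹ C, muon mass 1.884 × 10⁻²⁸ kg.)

KE = eV = 1.602 × 10⁻¹⁹ × 3.870 = 6.200 × 10⁻¹⁹ J.
p = √(2mKE) = √(2 × 1.884 × 10⁻²⁸ × 6.200 × 10⁻¹⁹) = 1.528 × 10⁻²³ kg·m/s.
λ = h/p = 6.626 × 10⁻³⁴ / 1.528 × 10⁻²³ = 4.34 × 10⁻¹¹ m = 43.4 pm.

λ = 43.4 pm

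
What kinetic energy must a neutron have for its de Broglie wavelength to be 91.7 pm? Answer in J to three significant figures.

p = h/λ = 6.626 × 10⁻³⁴ / 9.170 × 10⁻¹¹ = 7.226 × 10⁻²⁴ kg·m/s.
KE = p²/(2m) = (7.226 × 10⁻²⁴)² / (2 × 1.675 × 10⁻²⁷) = 1.559 × 10⁻²⁰ J = 1.56 × 10⁻²⁰ J.

KE = 1.56 × 10⁻²⁰ J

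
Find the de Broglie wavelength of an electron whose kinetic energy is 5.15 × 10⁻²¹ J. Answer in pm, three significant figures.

p = √(2mKE) = √(2 × 9.109 × 10⁻³¹ × 5.150 × 10⁻²¹) = 9.686 × 10⁻²⁶ kg·m/s.
λ = h/p = 6.626 × 10⁻³⁴ / 9.686 × 10⁻²⁶ = 6.84 × 10⁻⁹ m = 6840 pm.

λ = 6840 pm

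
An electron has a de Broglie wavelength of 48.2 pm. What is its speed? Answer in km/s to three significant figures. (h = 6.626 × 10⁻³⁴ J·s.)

v = 1.51 × 10⁴ km/s

p = h/λ = 6.626 × 10⁻³⁴ / 4.820 × 10⁻¹¹ = 1.375 × 10⁻²³ kg·m/s.
v = p/m = 1.375 × 10⁻²³ / 9.109 × 10⁻³¹ = 1.51 × 10⁷ m/s = 1.51 × 10⁴ km/s.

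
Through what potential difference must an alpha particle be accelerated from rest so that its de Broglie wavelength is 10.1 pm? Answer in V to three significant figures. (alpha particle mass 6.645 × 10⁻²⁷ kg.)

p = h/λ = 6.626 × 10⁻³⁴ / 1.010 × 10⁻¹¹ = 6.560 × 10⁻²³ kg·m/s.
KE = p²/(2m) = 3.238 × 10⁻¹⁹ J.
V = KE/2e = 3.238 × 10⁻¹⁹ / (2 × 1.602 × 10⁻¹⁹) = 1.01 V.

V = 1.01 V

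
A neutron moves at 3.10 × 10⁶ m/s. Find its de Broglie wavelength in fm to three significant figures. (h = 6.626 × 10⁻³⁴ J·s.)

p = mv = 1.675 × 10⁻²⁷ × 3.10 × 10⁶ = 5.192 × 10⁻²¹ kg·m/s.
λ = h/p = 6.626 × 10⁻³⁴ / 5.192 × 10⁻²¹ = 1.28 × 10⁻¹³ m = 128 fm.

λ = 128 fm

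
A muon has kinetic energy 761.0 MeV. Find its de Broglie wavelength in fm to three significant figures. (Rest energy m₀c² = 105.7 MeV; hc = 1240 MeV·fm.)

λ = 1.44 fm

Total energy E = KE + m₀c² = 761.0 + 105.7 = 866.7 MeV.
(pc)² = E² − (m₀c²)² = (866.7)² − (105.7)² = 7.400 × 10⁵ MeV², so pc = 860.2 MeV.
λ = hc/(pc) = 1240 MeV·fm / 860.2 MeV = 1.44 fm.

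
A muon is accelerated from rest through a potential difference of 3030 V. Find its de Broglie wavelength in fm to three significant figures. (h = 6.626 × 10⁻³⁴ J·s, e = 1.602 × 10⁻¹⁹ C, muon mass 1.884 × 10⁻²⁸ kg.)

λ = 1550 fm

KE = eV = 1.602 × 10⁻¹⁹ × 3030 = 4.854 × 10⁻¹⁶ J.
p = √(2mKE) = √(2 × 1.884 × 10⁻²⁸ × 4.854 × 10⁻¹⁶) = 4.277 × 10⁻²² kg·m/s.
λ = h/p = 6.626 × 10⁻³⁴ / 4.277 × 10⁻²² = 1.55 × 10⁻¹² m = 1550 fm.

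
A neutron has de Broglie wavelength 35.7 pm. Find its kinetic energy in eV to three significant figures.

p = h/λ = 6.626 × 10⁻³⁴ / 3.570 × 10⁻¹¹ = 1.856 × 10⁻²³ kg·m/s.
KE = p²/(2m) = (1.856 × 10⁻²³)² / (2 × 1.675 × 10⁻²⁷) = 1.028 × 10⁻¹⁹ J = 0.642 eV.

KE = 0.642 eV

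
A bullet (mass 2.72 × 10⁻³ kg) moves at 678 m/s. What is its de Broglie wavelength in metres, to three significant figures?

λ = 3.59 × 10⁻³⁴ m

p = mv = 2.72 × 10⁻³ × 678 = 1.844 kg·m/s.
λ = h/p = 6.626 × 10⁻³⁴ / 1.844 = 3.59 × 10⁻³⁴ m.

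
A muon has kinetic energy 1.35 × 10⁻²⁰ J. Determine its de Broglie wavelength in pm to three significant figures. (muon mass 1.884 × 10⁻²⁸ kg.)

p = √(2mKE) = √(2 × 1.884 × 10⁻²⁸ × 1.350 × 10⁻²⁰) = 2.255 × 10⁻²⁴ kg·m/s.
λ = h/p = 6.626 × 10⁻³⁴ / 2.255 × 10⁻²⁴ = 2.94 × 10⁻¹⁰ m = 294 pm.

λ = 294 pm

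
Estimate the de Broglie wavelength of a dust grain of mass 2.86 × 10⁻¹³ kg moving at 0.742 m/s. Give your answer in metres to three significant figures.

p = mv = 2.86 × 10⁻¹³ × 0.742 = 2.122 × 10⁻¹³ kg·m/s.
λ = h/p = 6.626 × 10⁻³⁴ / 2.122 × 10⁻¹³ = 3.12 × 10⁻²¹ m.

λ = 3.12 × 10⁻²¹ m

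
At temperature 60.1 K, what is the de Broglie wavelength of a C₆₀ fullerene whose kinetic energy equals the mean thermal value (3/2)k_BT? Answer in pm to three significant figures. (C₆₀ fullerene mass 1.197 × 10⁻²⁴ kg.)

KE = (3/2)k_BT = 1.5 × 1.381 × 10⁻²³ × 60.1 = 1.245 × 10⁻²¹ J.
p = √(2mKE) = √(2 × 1.197 × 10⁻²⁴ × 1.245 × 10⁻²¹) = 5.459 × 10⁻²³ kg·m/s.
λ = h/p = 1.21 × 10⁻¹¹ m = 12.1 pm.

λ = 12.1 pm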